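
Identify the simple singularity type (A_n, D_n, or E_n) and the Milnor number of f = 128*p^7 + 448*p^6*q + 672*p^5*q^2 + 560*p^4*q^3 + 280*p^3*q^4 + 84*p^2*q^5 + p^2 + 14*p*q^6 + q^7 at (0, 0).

Type A6, Milnor number mu = 6.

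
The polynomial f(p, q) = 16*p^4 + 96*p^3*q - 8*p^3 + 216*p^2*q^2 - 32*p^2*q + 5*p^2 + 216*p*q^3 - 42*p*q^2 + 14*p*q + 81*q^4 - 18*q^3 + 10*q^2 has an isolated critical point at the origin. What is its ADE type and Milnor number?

The Hessian of f at 0 has rank 2. Corank 0: nondegenerate Morse point, so A_1.

Type A_1, Milnor number mu = 1.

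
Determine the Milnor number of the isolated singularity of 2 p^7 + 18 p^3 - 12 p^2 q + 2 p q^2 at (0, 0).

8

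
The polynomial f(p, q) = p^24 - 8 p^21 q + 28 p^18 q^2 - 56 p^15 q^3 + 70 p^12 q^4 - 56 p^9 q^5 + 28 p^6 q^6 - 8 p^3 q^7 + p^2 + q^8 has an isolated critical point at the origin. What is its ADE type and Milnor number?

Type A7, Milnor number mu = 7.

The Hessian of f at 0 is [[2, 0], [0, 0]] with rank 1, so corank 1. A Groebner basis of the Jacobian ideal J(f) in C{p,q} is {q^7, p}; counting standard monomials gives mu = 7. Corank 1: A-series; mu = 7 gives A_7.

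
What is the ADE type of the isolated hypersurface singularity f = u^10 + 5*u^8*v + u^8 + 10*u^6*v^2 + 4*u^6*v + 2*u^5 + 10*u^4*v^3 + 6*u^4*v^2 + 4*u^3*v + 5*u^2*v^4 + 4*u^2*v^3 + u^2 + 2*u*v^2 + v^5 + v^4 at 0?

The Hessian of f at 0 is [[2, 0], [0, 0]] with rank 1, so corank 1. A Groebner basis of the Jacobian ideal J(f) in C{u,v} is {u^2, u + v^2}; counting standard monomials gives mu = 4. Corank 1: A-series; mu = 4 gives A_4.

A_4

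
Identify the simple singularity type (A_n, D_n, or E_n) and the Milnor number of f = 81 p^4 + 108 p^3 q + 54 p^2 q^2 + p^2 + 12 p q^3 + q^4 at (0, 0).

Type A_{3}, Milnor number mu = 3.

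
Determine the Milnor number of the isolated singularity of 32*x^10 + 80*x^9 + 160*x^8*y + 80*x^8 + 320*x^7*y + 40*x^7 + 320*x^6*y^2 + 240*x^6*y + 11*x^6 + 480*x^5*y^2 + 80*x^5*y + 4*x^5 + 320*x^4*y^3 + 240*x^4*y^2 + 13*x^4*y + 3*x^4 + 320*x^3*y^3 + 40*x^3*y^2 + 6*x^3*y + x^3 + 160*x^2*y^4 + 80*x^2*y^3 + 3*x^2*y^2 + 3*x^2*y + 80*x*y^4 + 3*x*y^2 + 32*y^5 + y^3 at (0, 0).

8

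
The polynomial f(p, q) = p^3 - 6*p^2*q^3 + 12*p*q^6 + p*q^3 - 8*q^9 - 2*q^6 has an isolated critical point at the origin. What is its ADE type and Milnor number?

Type E_7, Milnor number mu = 7.

The Hessian of f at 0 has rank 0. Corank 2; j^3 = p^3 is a perfect cube, so E-series; the 4-jet and mu = 7 give E_7.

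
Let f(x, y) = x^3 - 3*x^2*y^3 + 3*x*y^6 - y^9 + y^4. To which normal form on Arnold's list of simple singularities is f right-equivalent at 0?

E_6

The Hessian of f at 0 has rank 0. Corank 2; j^3 = x^3 is a perfect cube, so E-series; the 4-jet and mu = 6 give E_6.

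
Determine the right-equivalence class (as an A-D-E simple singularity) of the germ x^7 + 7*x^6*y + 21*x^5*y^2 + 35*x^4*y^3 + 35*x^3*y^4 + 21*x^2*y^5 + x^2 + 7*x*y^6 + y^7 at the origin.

A6

The Hessian of f at 0 is [[2, 0], [0, 0]] with rank 1, so corank 1. A Groebner basis of the Jacobian ideal J(f) in C{x,y} is {y^6, x}; counting standard monomials gives mu = 6. Corank 1: A-series; mu = 6 gives A_6.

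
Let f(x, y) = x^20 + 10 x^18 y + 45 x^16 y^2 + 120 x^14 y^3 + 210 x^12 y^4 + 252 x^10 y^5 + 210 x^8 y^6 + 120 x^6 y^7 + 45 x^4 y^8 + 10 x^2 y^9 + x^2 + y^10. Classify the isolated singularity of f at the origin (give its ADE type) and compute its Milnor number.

The Hessian of f at 0 has rank 1. Corank 1: A-series; mu = 9 gives A_9.

Type A9, Milnor number mu = 9.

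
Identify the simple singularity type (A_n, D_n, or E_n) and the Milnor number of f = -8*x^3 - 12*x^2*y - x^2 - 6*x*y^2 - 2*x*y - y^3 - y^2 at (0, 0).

Type A_{2}, Milnor number mu = 2.

The Hessian of f at 0 is [[-2, -2], [-2, -2]] with rank 1, so corank 1. A Groebner basis of the Jacobian ideal J(f) in C{x,y} is {y^2, x + y}; counting standard monomials gives mu = 2. Corank 1: A-series; mu = 2 gives A_2.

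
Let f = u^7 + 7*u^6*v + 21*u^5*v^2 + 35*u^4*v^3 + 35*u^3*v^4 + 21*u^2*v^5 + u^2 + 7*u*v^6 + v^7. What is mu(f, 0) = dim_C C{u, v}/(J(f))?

The Hessian of f at 0 has rank 1. Corank 1: A-series; mu = 6 gives A_6.

6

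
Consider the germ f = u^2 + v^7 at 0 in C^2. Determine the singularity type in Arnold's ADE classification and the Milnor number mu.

Type A_6, Milnor number mu = 6.

The Hessian of f at 0 has rank 1. Corank 1: A-series; mu = 6 gives A_6.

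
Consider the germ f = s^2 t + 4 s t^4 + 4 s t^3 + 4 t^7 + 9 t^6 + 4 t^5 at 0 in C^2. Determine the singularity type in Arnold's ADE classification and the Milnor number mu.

Type D_{7}, Milnor number mu = 7.

The Hessian of f at 0 has rank 0. Corank 2; j^3 = s^2*t has shape L^2 M (L != M), so D-series; mu = 7 gives D_7.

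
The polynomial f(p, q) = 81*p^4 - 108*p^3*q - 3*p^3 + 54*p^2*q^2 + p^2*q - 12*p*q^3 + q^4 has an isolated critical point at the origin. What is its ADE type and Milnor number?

Type D5, Milnor number mu = 5.

The Hessian of f at 0 has rank 0. Corank 2; j^3 = -p^2*(3*p - q) has shape L^2 M (L != M), so D-series; mu = 5 gives D_5.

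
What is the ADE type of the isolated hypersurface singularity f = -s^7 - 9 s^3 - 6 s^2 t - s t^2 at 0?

The Hessian of f at 0 is [[0, 0], [0, 0]] with rank 0, so corank 2. A Groebner basis of the Jacobian ideal J(f) in C{s,t} is {2187*s*t/7 + t^6 + 729*t^2/7, s*t^2 + t^3/3, s^2 + s*t/3}; counting standard monomials gives mu = 8. Corank 2; j^3 = -s*(3*s + t)^2 has shape L^2 M (L != M), so D-series; mu = 8 gives D_8.

D_8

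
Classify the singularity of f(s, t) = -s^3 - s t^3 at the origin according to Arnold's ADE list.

E7

The Hessian of f at 0 has rank 0. Corank 2; j^3 = -s^3 is a perfect cube, so E-series; the 4-jet and mu = 7 give E_7.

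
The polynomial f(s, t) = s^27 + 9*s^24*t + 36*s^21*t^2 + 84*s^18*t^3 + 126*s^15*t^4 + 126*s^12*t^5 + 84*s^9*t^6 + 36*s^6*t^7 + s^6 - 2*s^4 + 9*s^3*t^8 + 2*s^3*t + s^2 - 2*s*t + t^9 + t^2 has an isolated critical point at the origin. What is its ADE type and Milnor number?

The Hessian of f at 0 is [[2, -2], [-2, 2]] with rank 1, so corank 1. A Groebner basis of the Jacobian ideal J(f) in C{s,t} is {2*s^2 + s*t^3 - 5*s*t + 3*t^2, 3*s^2 - 7*s*t + t^4 + 4*t^2, s^3 - s + t, s^2*t - s*t^2 - s/3 + t^3/3 + t/3}; counting standard monomials gives mu = 8. Corank 1: A-series; mu = 8 gives A_8.

Type A_{8}, Milnor number mu = 8.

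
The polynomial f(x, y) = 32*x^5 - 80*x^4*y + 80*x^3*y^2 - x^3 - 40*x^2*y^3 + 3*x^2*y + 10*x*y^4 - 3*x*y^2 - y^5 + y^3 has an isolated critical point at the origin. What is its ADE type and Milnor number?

Type E_{8}, Milnor number mu = 8.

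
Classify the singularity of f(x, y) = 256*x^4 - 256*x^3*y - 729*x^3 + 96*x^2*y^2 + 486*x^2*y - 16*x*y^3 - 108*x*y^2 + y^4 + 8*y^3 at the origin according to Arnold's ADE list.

The Hessian of f at 0 has rank 0. Corank 2; j^3 = -(9*x - 2*y)^3 is a perfect cube, so E-series; the 4-jet and mu = 6 give E_6.

E_{6}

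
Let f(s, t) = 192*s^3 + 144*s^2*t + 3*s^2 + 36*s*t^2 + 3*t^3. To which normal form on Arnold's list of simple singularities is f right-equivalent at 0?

A2

The Hessian of f at 0 has rank 1. Corank 1: A-series; mu = 2 gives A_2.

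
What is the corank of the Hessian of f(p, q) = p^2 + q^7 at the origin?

1

The Hessian at 0 is [[2, 0], [0, 0]] of rank 1; hence corank 1.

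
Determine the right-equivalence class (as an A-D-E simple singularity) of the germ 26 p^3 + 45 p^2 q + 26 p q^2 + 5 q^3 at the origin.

The Hessian of f at 0 is [[0, 0], [0, 0]] with rank 0, so corank 2. A Groebner basis of the Jacobian ideal J(f) in C{p,q} is {q^3, p^2 + q^2/3, p*q}; counting standard monomials gives mu = 4. Corank 2; j^3 = (2*p + q)*(13*p^2 + 16*p*q + 5*q^2) splits into three distinct lines over C (the quadratic factor has nonzero discriminant), so D_4.

D_{4}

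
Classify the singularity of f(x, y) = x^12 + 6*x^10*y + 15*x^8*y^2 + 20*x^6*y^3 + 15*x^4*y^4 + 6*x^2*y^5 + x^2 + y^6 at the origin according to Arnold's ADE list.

A_5

The Hessian of f at 0 is [[2, 0], [0, 0]] with rank 1, so corank 1. A Groebner basis of the Jacobian ideal J(f) in C{x,y} is {y^5, x}; counting standard monomials gives mu = 5. Corank 1: A-series; mu = 5 gives A_5.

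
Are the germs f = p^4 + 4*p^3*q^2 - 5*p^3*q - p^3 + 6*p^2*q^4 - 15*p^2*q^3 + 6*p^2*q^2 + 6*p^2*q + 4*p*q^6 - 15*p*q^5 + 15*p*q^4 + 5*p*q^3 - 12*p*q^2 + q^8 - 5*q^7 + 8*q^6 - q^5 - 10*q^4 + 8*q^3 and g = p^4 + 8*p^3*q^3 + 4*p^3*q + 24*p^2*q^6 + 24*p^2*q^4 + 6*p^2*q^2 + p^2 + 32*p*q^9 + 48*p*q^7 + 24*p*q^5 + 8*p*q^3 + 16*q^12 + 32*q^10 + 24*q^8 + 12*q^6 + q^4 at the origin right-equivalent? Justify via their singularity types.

The Hessian of f at 0 has rank 0. Corank 2; j^3 = -(p - 2*q)^3 is a perfect cube, so E-series; the 4-jet and mu = 7 give E_7. The Hessian of g at 0 has rank 1. Corank 1: A-series; mu = 3 gives A_3. f is E_7 but g is A_3, hence not right-equivalent.

No.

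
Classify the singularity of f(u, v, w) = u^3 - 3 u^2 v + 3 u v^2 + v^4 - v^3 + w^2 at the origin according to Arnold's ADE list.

E6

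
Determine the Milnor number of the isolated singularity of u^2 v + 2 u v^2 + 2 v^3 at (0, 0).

The Hessian of f at 0 is [[0, 0], [0, 0]] with rank 0, so corank 2. A Groebner basis of the Jacobian ideal J(f) in C{u,v} is {v^3, u^2 + 2*v^2, u*v + v^2}; counting standard monomials gives mu = 4. Corank 2; j^3 = v*(u^2 + 2*u*v + 2*v^2) splits into three distinct lines over C (the quadratic factor has nonzero discriminant), so D_4.

4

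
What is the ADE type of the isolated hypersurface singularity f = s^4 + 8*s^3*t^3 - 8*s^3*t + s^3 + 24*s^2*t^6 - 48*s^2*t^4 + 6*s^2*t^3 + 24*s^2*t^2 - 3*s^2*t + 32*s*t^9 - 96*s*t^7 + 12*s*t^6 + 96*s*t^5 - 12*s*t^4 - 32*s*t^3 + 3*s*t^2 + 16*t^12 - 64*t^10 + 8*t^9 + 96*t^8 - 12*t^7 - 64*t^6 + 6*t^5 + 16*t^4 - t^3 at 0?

E_{6}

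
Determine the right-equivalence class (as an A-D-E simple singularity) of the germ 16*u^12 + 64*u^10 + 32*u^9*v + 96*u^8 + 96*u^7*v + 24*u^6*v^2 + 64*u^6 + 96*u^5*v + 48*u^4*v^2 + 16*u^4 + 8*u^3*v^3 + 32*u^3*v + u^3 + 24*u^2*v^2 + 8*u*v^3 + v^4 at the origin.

E_{6}

The Hessian of f at 0 has rank 0. Corank 2; j^3 = u^3 is a perfect cube, so E-series; the 4-jet and mu = 6 give E_6.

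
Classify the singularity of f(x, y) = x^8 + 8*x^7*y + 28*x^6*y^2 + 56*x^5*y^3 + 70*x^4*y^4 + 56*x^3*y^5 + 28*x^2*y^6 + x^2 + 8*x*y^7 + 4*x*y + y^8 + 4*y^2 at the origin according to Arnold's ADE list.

The Hessian of f at 0 is [[2, 4], [4, 8]] with rank 1, so corank 1. A Groebner basis of the Jacobian ideal J(f) in C{x,y} is {y^7, x + 2*y}; counting standard monomials gives mu = 7. Corank 1: A-series; mu = 7 gives A_7.

A_{7}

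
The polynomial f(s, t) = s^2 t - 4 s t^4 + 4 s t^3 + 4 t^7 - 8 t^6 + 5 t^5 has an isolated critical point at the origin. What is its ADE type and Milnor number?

Type D6, Milnor number mu = 6.

The Hessian of f at 0 is [[0, 0], [0, 0]] with rank 0, so corank 2. A Groebner basis of the Jacobian ideal J(f) in C{s,t} is {s^3, s^2*t, -2*s^2 + s*t^2, s^2 + s*t/2 + t^3}; counting standard monomials gives mu = 6. Corank 2; j^3 = s^2*t has shape L^2 M (L != M), so D-series; mu = 6 gives D_6.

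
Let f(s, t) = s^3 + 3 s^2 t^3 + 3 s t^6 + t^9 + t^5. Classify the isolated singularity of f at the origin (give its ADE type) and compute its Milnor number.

Type E_8, Milnor number mu = 8.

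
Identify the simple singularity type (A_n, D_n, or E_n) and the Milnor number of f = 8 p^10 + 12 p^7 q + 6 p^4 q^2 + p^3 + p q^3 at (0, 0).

Type E7, Milnor number mu = 7.

The Hessian of f at 0 is [[0, 0], [0, 0]] with rank 0, so corank 2. A Groebner basis of the Jacobian ideal J(f) in C{p,q} is {p^3, p*q^2, 3*p^2 + q^3}; counting standard monomials gives mu = 7. Corank 2; j^3 = p^3 is a perfect cube, so E-series; the 4-jet and mu = 7 give E_7.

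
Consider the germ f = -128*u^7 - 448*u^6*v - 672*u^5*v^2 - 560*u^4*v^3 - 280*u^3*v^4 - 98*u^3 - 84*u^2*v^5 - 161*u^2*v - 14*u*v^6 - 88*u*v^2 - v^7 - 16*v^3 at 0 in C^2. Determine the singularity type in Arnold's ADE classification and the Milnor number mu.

The Hessian of f at 0 has rank 0. Corank 2; j^3 = -(2*u + v)*(7*u + 4*v)^2 has shape L^2 M (L != M), so D-series; mu = 8 gives D_8.

Type D_8, Milnor number mu = 8.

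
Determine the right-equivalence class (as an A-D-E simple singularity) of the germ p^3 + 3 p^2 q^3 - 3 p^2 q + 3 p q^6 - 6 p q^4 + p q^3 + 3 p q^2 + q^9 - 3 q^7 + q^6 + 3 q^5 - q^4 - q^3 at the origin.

E7

The Hessian of f at 0 has rank 0. Corank 2; j^3 = (p - q)^3 is a perfect cube, so E-series; the 4-jet and mu = 7 give E_7.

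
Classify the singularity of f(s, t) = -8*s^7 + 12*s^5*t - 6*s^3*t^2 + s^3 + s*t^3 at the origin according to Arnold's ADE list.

The Hessian of f at 0 has rank 0. Corank 2; j^3 = s^3 is a perfect cube, so E-series; the 4-jet and mu = 7 give E_7.

E_7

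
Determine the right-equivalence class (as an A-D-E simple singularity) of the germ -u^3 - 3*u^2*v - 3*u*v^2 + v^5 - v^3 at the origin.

E_{8}

The Hessian of f at 0 has rank 0. Corank 2; j^3 = -(u + v)^3 is a perfect cube, so E-series; the 5-jet and mu = 8 give E_8.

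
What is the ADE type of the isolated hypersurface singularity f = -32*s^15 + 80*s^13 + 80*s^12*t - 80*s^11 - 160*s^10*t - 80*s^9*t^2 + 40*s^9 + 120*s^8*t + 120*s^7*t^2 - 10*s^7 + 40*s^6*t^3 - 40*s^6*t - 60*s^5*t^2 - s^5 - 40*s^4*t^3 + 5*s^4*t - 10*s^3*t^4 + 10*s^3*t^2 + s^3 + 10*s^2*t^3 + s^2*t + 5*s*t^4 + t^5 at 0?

The Hessian of f at 0 is [[0, 0], [0, 0]] with rank 0, so corank 2. A Groebner basis of the Jacobian ideal J(f) in C{s,t} is {-s*t/5 + t^4, s*t^2, s^2 + s*t}; counting standard monomials gives mu = 6. Corank 2; j^3 = s^2*(s + t) has shape L^2 M (L != M), so D-series; mu = 6 gives D_6.

D_{6}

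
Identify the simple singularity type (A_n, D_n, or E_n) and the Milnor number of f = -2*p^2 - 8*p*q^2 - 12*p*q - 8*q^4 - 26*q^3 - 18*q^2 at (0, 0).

Type A_2, Milnor number mu = 2.

The Hessian of f at 0 has rank 1. Corank 1: A-series; mu = 2 gives A_2.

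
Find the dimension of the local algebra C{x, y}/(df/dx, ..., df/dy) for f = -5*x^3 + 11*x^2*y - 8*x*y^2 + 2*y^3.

4

The Hessian of f at 0 has rank 0. Corank 2; j^3 = -(x - y)*(5*x^2 - 6*x*y + 2*y^2) splits into three distinct lines over C (the quadratic factor has nonzero discriminant), so D_4.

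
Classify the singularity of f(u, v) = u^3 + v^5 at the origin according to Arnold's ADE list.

E_{8}

The Hessian of f at 0 is [[0, 0], [0, 0]] with rank 0, so corank 2. A Groebner basis of the Jacobian ideal J(f) in C{u,v} is {v^4, u^2}; counting standard monomials gives mu = 8. Corank 2; j^3 = u^3 is a perfect cube, so E-series; the 5-jet and mu = 8 give E_8.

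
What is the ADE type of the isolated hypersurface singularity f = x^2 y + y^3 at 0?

The Hessian of f at 0 is [[0, 0], [0, 0]] with rank 0, so corank 2. A Groebner basis of the Jacobian ideal J(f) in C{x,y} is {y^3, x^2 + 3*y^2, x*y}; counting standard monomials gives mu = 4. Corank 2; j^3 = y*(x^2 + y^2) splits into three distinct lines over C (the quadratic factor has nonzero discriminant), so D_4.

D_{4}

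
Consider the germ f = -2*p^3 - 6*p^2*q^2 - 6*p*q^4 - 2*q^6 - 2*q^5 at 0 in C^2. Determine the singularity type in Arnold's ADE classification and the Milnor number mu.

The Hessian of f at 0 has rank 0. Corank 2; j^3 = -2*p^3 is a perfect cube, so E-series; the 5-jet and mu = 8 give E_8.

Type E_{8}, Milnor number mu = 8.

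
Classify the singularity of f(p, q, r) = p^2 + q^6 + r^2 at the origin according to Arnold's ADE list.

The Hessian of f at 0 is [[2, 0, 0], [0, 0, 0], [0, 0, 2]] with rank 2, so corank 1. A Groebner basis of the Jacobian ideal J(f) in C{p,q,r} is {q^5, p, r}; counting standard monomials gives mu = 5. Corank 1: A-series; mu = 5 gives A_5.

A_{5}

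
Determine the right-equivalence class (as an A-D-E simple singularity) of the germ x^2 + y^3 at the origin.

A_2

The Hessian of f at 0 has rank 1. Corank 1: A-series; mu = 2 gives A_2.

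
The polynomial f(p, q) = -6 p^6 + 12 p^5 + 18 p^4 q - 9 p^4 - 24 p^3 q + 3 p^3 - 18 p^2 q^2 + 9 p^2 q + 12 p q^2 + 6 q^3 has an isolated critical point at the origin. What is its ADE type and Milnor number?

The Hessian of f at 0 is [[0, 0], [0, 0]] with rank 0, so corank 2. A Groebner basis of the Jacobian ideal J(f) in C{p,q} is {q^3, p^2 - 2*q^2/3, p*q + q^2}; counting standard monomials gives mu = 4. Corank 2; j^3 = 3*(p + q)*(p^2 + 2*p*q + 2*q^2) splits into three distinct lines over C (the quadratic factor has nonzero discriminant), so D_4.

Type D4, Milnor number mu = 4.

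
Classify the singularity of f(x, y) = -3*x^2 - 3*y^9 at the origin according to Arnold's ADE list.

A_8

The Hessian of f at 0 has rank 1. Corank 1: A-series; mu = 8 gives A_8.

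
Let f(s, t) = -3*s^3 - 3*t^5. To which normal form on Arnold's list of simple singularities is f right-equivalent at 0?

The Hessian of f at 0 is [[0, 0], [0, 0]] with rank 0, so corank 2. A Groebner basis of the Jacobian ideal J(f) in C{s,t} is {t^4, s^2}; counting standard monomials gives mu = 8. Corank 2; j^3 = -3*s^3 is a perfect cube, so E-series; the 5-jet and mu = 8 give E_8.

E_8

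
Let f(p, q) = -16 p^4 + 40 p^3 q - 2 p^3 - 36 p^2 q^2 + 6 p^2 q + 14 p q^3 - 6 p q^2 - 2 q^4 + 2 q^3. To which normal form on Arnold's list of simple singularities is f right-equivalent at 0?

E_{7}

The Hessian of f at 0 has rank 0. Corank 2; j^3 = -2*(p - q)^3 is a perfect cube, so E-series; the 4-jet and mu = 7 give E_7.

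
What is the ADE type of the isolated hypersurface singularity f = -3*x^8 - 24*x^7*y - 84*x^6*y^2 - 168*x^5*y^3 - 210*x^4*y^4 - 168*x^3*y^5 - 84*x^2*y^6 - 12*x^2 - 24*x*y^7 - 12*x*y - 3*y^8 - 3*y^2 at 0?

The Hessian of f at 0 has rank 1. Corank 1: A-series; mu = 7 gives A_7.

A_7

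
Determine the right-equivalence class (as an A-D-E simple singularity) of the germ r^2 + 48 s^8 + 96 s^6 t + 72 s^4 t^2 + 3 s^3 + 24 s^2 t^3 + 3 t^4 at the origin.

The Hessian of f at 0 has rank 1. Corank 2; j^3 = 3*s^3 is a perfect cube, so E-series; the 4-jet and mu = 6 give E_6.

E_{6}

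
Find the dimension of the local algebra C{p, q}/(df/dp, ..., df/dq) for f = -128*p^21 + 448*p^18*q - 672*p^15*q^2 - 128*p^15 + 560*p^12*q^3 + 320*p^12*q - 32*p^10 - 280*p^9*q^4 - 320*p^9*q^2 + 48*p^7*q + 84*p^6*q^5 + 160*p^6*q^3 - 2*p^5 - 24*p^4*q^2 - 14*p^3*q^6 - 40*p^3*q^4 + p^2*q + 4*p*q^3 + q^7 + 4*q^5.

8

The Hessian of f at 0 has rank 0. Corank 2; j^3 = p^2*q has shape L^2 M (L != M), so D-series; mu = 8 gives D_8.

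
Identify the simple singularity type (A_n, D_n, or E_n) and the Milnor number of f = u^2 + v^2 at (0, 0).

Type A1, Milnor number mu = 1.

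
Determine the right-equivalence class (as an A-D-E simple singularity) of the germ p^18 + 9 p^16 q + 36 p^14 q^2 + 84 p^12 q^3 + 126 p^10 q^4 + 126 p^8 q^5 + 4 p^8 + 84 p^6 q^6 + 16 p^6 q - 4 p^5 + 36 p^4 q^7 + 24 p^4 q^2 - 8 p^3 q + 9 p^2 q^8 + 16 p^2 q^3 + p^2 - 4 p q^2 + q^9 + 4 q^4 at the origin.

A8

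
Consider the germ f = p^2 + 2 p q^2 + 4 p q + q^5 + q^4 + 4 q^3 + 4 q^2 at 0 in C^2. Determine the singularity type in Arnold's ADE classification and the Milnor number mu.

Type A_{4}, Milnor number mu = 4.

The Hessian of f at 0 is [[2, 4], [4, 8]] with rank 1, so corank 1. A Groebner basis of the Jacobian ideal J(f) in C{p,q} is {p^2 + 4*p*q - 4*p - 8*q, p + q^2 + 2*q}; counting standard monomials gives mu = 4. Corank 1: A-series; mu = 4 gives A_4.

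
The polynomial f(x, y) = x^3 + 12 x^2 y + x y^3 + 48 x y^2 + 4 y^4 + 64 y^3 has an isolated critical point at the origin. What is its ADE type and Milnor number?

The Hessian of f at 0 is [[0, 0], [0, 0]] with rank 0, so corank 2. A Groebner basis of the Jacobian ideal J(f) in C{x,y} is {x^3 + 12*x^2*y + 384*x^2 + 3072*x*y + 6144*y^2, -12*x^2 + x*y^2 - 96*x*y - 192*y^2, 3*x^2 + 24*x*y + y^3 + 48*y^2}; counting standard monomials gives mu = 7. Corank 2; j^3 = (x + 4*y)^3 is a perfect cube, so E-series; the 4-jet and mu = 7 give E_7.

Type E_{7}, Milnor number mu = 7.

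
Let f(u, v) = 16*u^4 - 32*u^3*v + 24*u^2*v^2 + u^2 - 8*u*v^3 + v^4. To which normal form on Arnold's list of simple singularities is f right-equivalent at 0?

The Hessian of f at 0 has rank 1. Corank 1: A-series; mu = 3 gives A_3.

A_3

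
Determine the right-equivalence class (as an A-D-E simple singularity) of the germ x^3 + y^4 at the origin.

E_{6}

The Hessian of f at 0 is [[0, 0], [0, 0]] with rank 0, so corank 2. A Groebner basis of the Jacobian ideal J(f) in C{x,y} is {y^3, x^2}; counting standard monomials gives mu = 6. Corank 2; j^3 = x^3 is a perfect cube, so E-series; the 4-jet and mu = 6 give E_6.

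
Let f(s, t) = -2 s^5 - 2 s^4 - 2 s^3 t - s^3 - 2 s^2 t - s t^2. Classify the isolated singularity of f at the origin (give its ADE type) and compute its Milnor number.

The Hessian of f at 0 has rank 0. Corank 2; j^3 = -s*(s + t)^2 has shape L^2 M (L != M), so D-series; mu = 6 gives D_6.

Type D6, Milnor number mu = 6.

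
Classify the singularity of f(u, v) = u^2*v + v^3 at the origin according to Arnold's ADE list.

D4

The Hessian of f at 0 is [[0, 0], [0, 0]] with rank 0, so corank 2. A Groebner basis of the Jacobian ideal J(f) in C{u,v} is {v^3, u^2 + 3*v^2, u*v}; counting standard monomials gives mu = 4. Corank 2; j^3 = v*(u^2 + v^2) splits into three distinct lines over C (the quadratic factor has nonzero discriminant), so D_4.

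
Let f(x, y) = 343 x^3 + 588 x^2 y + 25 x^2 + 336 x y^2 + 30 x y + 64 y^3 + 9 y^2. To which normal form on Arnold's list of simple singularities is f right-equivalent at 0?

The Hessian of f at 0 is [[50, 30], [30, 18]] with rank 1, so corank 1. A Groebner basis of the Jacobian ideal J(f) in C{x,y} is {y^2, x + 3*y/5}; counting standard monomials gives mu = 2. Corank 1: A-series; mu = 2 gives A_2.

A_2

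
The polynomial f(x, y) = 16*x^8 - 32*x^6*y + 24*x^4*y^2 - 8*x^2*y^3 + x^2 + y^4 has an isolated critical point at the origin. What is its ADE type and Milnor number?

The Hessian of f at 0 has rank 1. Corank 1: A-series; mu = 3 gives A_3.

Type A_3, Milnor number mu = 3.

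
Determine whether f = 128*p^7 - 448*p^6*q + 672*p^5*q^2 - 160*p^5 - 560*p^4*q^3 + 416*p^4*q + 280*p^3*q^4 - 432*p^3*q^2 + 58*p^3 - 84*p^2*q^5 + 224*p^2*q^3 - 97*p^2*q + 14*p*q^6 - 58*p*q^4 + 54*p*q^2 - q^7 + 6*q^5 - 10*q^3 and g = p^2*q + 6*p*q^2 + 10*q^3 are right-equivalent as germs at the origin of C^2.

The Hessian of f at 0 is [[0, 0], [0, 0]] with rank 0, so corank 2. A Groebner basis of the Jacobian ideal J(f) in C{p,q} is {q^3, p^2 - 6*q^2/13, p*q - 9*q^2/13}; counting standard monomials gives mu = 4. Corank 2; j^3 = (2*p - q)*(29*p^2 - 34*p*q + 10*q^2) splits into three distinct lines over C (the quadratic factor has nonzero discriminant), so D_4. The Hessian of g at 0 is [[0, 0], [0, 0]] with rank 0, so corank 2. A Groebner basis of the Jacobian ideal J(g) in C{p,q} is {q^3, p^2 - 6*q^2, p*q + 3*q^2}; counting standard monomials gives mu = 4. Corank 2; j^3 = q*(p^2 + 6*p*q + 10*q^2) splits into three distinct lines over C (the quadratic factor has nonzero discriminant), so D_4. Both have type D_4, hence right-equivalent.

Yes.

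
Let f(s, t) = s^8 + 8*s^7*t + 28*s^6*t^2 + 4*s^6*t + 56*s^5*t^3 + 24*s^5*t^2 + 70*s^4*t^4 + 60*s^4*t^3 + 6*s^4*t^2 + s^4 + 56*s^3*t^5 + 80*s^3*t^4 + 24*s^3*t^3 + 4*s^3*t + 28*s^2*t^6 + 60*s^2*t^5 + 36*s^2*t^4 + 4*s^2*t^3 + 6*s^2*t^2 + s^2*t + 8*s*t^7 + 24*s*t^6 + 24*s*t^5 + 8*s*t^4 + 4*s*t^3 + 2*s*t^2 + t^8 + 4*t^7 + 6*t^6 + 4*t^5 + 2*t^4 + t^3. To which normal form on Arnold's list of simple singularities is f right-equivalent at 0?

D_5

The Hessian of f at 0 has rank 0. Corank 2; j^3 = t*(s + t)^2 has shape L^2 M (L != M), so D-series; mu = 5 gives D_5.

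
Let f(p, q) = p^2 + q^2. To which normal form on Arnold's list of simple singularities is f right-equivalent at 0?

The Hessian of f at 0 has rank 2. Corank 0: nondegenerate Morse point, so A_1.

A_{1}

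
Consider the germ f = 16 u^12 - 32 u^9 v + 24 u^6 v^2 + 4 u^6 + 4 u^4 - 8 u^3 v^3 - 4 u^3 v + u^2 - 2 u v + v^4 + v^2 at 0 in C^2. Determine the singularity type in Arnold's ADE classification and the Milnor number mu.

Type A_3, Milnor number mu = 3.

The Hessian of f at 0 has rank 1. Corank 1: A-series; mu = 3 gives A_3.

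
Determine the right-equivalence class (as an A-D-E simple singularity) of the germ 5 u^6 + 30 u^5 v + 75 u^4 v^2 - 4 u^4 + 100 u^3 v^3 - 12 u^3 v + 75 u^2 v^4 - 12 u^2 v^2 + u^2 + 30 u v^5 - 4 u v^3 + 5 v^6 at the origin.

A5

The Hessian of f at 0 has rank 1. Corank 1: A-series; mu = 5 gives A_5.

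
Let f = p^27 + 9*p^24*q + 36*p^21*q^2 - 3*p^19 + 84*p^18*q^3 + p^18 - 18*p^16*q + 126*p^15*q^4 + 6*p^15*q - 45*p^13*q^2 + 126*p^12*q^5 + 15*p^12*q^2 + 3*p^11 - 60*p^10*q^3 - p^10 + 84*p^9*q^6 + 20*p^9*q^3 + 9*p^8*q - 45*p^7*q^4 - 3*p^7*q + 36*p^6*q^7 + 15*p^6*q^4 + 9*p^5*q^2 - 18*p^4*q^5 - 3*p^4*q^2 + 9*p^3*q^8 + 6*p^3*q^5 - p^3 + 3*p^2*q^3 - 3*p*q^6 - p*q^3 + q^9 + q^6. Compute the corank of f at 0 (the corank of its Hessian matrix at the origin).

2

Hessian at 0 has rank 0.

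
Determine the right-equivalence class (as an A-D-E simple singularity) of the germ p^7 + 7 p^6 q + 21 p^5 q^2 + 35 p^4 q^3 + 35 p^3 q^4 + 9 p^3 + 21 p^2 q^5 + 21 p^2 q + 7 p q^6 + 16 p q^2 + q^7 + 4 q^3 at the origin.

The Hessian of f at 0 has rank 0. Corank 2; j^3 = (p + q)*(3*p + 2*q)^2 has shape L^2 M (L != M), so D-series; mu = 8 gives D_8.

D8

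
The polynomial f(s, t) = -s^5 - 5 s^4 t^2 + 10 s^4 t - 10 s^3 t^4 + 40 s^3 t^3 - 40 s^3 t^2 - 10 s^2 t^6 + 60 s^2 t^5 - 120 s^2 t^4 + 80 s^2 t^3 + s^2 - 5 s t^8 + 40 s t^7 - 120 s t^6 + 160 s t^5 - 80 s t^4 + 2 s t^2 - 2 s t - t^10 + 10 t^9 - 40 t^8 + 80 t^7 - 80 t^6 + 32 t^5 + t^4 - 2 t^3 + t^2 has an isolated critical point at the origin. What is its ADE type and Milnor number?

Type A4, Milnor number mu = 4.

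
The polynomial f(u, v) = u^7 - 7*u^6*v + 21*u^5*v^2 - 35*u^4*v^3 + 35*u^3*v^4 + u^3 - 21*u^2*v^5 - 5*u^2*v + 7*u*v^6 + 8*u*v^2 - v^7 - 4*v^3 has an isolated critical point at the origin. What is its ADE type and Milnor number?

Type D8, Milnor number mu = 8.

The Hessian of f at 0 is [[0, 0], [0, 0]] with rank 0, so corank 2. A Groebner basis of the Jacobian ideal J(f) in C{u,v} is {-u*v/7 + v^6 + 2*v^2/7, u*v^2 - 2*v^3, u^2 - 3*u*v + 2*v^2}; counting standard monomials gives mu = 8. Corank 2; j^3 = (u - 2*v)^2*(u - v) has shape L^2 M (L != M), so D-series; mu = 8 gives D_8.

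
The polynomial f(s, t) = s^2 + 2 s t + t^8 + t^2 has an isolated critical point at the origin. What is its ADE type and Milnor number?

Type A_7, Milnor number mu = 7.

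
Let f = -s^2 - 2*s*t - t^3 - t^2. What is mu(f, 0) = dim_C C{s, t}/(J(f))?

The Hessian of f at 0 has rank 1. Corank 1: A-series; mu = 2 gives A_2.

2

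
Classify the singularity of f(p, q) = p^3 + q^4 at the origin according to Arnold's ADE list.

E6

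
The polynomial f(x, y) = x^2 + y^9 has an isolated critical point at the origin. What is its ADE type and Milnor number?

Type A_{8}, Milnor number mu = 8.

The Hessian of f at 0 has rank 1. Corank 1: A-series; mu = 8 gives A_8.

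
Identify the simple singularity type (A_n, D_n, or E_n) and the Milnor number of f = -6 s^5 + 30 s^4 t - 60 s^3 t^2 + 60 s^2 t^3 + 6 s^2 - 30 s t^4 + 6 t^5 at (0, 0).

The Hessian of f at 0 is [[12, 0], [0, 0]] with rank 1, so corank 1. A Groebner basis of the Jacobian ideal J(f) in C{s,t} is {t^4, s}; counting standard monomials gives mu = 4. Corank 1: A-series; mu = 4 gives A_4.

Type A_4, Milnor number mu = 4.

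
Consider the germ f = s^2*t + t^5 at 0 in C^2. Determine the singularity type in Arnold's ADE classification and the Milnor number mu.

Type D_{6}, Milnor number mu = 6.

The Hessian of f at 0 is [[0, 0], [0, 0]] with rank 0, so corank 2. A Groebner basis of the Jacobian ideal J(f) in C{s,t} is {s^2/5 + t^4, s^3, s*t}; counting standard monomials gives mu = 6. Corank 2; j^3 = s^2*t has shape L^2 M (L != M), so D-series; mu = 6 gives D_6.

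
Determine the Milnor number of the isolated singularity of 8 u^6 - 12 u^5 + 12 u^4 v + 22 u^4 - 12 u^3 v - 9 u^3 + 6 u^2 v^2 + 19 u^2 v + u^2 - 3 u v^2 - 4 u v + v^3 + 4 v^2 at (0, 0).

2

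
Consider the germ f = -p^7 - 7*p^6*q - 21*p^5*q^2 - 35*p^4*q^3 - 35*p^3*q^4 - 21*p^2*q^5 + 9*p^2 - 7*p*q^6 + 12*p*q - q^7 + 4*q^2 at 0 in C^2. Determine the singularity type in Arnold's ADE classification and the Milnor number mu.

Type A_6, Milnor number mu = 6.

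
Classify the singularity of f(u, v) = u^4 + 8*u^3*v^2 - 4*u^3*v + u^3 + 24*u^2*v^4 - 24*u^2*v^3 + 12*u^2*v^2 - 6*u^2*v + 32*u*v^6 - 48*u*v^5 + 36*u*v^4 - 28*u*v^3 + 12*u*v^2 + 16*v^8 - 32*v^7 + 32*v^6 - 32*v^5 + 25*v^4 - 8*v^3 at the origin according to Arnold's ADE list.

E_{6}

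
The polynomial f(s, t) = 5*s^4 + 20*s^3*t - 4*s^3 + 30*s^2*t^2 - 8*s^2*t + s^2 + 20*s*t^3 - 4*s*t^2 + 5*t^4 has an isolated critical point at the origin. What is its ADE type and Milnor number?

Type A3, Milnor number mu = 3.

The Hessian of f at 0 has rank 1. Corank 1: A-series; mu = 3 gives A_3.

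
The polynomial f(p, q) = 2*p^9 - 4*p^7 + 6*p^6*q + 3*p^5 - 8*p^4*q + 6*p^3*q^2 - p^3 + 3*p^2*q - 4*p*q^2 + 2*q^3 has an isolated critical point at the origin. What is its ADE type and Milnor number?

The Hessian of f at 0 has rank 0. Corank 2; j^3 = -(p - q)*(p^2 - 2*p*q + 2*q^2) splits into three distinct lines over C (the quadratic factor has nonzero discriminant), so D_4.

Type D_4, Milnor number mu = 4.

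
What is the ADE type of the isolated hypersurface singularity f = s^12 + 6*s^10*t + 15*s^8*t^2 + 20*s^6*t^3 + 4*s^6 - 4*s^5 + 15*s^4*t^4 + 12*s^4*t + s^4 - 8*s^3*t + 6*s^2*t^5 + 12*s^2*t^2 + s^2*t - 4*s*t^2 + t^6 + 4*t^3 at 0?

D7

The Hessian of f at 0 has rank 0. Corank 2; j^3 = t*(s - 2*t)^2 has shape L^2 M (L != M), so D-series; mu = 7 gives D_7.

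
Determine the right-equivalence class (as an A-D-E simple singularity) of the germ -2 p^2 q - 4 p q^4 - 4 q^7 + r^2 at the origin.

D_8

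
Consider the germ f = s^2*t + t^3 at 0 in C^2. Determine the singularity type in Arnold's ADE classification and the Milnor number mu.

Type D4, Milnor number mu = 4.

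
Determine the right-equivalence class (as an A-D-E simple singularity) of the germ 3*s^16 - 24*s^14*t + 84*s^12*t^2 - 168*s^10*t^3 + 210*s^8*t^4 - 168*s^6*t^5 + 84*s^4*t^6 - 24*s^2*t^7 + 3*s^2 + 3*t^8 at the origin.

A_7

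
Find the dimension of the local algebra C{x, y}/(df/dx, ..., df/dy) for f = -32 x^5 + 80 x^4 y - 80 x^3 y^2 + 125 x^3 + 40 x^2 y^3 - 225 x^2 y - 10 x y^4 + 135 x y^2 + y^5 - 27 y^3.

The Hessian of f at 0 has rank 0. Corank 2; j^3 = (5*x - 3*y)^3 is a perfect cube, so E-series; the 5-jet and mu = 8 give E_8.

8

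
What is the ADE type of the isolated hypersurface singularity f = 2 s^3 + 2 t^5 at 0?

E_8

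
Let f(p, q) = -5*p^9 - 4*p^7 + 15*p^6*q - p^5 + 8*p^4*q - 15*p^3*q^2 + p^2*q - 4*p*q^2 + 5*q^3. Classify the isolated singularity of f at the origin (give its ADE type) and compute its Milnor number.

Type D_{4}, Milnor number mu = 4.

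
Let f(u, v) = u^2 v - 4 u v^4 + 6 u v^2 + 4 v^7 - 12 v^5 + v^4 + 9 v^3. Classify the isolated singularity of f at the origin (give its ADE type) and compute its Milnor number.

The Hessian of f at 0 has rank 0. Corank 2; j^3 = v*(u + 3*v)^2 has shape L^2 M (L != M), so D-series; mu = 5 gives D_5.

Type D_{5}, Milnor number mu = 5.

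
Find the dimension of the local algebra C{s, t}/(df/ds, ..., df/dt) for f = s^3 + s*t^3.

7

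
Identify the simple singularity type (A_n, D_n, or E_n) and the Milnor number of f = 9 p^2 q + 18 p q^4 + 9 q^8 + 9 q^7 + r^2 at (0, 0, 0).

The Hessian of f at 0 has rank 1. Corank 2; j^3 = 9*p^2*q has shape L^2 M (L != M), so D-series; mu = 9 gives D_9.

Type D_{9}, Milnor number mu = 9.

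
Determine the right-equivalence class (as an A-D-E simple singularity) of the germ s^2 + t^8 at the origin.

The Hessian of f at 0 is [[2, 0], [0, 0]] with rank 1, so corank 1. A Groebner basis of the Jacobian ideal J(f) in C{s,t} is {t^7, s}; counting standard monomials gives mu = 7. Corank 1: A-series; mu = 7 gives A_7.

A_{7}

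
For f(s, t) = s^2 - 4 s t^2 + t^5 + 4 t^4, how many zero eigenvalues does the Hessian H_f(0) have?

Hessian at 0 has rank 1.

1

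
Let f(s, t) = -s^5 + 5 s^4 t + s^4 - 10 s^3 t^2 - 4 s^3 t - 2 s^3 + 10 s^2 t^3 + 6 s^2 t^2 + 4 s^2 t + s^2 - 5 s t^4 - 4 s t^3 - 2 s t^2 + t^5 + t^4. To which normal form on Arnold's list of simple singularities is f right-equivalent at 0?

The Hessian of f at 0 has rank 1. Corank 1: A-series; mu = 4 gives A_4.

A4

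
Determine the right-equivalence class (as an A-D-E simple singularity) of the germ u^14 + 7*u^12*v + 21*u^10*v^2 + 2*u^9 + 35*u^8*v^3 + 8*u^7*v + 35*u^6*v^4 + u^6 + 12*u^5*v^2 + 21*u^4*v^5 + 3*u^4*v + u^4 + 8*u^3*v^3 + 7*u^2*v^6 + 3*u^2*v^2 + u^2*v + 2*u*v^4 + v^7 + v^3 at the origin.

The Hessian of f at 0 has rank 0. Corank 2; j^3 = v*(u^2 + v^2) splits into three distinct lines over C (the quadratic factor has nonzero discriminant), so D_4.

D_4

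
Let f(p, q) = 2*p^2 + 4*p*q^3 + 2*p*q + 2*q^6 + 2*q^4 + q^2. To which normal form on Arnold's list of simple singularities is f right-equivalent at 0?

The Hessian of f at 0 is [[4, 2], [2, 2]] with rank 2, so corank 0. A Groebner basis of the Jacobian ideal J(f) in C{p,q} is {p, q}; counting standard monomials gives mu = 1. Corank 0: nondegenerate Morse point, so A_1.

A_1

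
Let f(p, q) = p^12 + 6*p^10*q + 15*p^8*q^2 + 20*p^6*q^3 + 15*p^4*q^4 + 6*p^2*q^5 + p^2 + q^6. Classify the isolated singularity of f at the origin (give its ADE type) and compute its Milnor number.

Type A_{5}, Milnor number mu = 5.

The Hessian of f at 0 has rank 1. Corank 1: A-series; mu = 5 gives A_5.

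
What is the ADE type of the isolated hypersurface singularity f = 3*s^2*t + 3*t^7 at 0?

D8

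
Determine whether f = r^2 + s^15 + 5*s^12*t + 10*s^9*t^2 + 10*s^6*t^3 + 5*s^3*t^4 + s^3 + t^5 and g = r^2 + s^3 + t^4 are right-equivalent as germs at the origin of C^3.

No.

The Hessian of f at 0 is [[0, 0, 0], [0, 0, 0], [0, 0, 2]] with rank 1, so corank 2. A Groebner basis of the Jacobian ideal J(f) in C{s,t,r} is {t^4, s^2, r}; counting standard monomials gives mu = 8. Corank 2; j^3 = s^3 is a perfect cube, so E-series; the 5-jet and mu = 8 give E_8. The Hessian of g at 0 is [[0, 0, 0], [0, 0, 0], [0, 0, 2]] with rank 1, so corank 2. A Groebner basis of the Jacobian ideal J(g) in C{s,t,r} is {t^3, s^2, r}; counting standard monomials gives mu = 6. Corank 2; j^3 = s^3 is a perfect cube, so E-series; the 4-jet and mu = 6 give E_6. f is E_8 but g is E_6, hence not right-equivalent.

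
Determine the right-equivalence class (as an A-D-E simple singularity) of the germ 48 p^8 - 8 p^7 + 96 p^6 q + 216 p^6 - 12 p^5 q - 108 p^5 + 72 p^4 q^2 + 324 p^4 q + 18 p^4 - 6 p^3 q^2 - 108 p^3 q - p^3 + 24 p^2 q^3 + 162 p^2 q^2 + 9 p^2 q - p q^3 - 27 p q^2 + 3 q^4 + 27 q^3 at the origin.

The Hessian of f at 0 has rank 0. Corank 2; j^3 = -(p - 3*q)^3 is a perfect cube, so E-series; the 4-jet and mu = 7 give E_7.

E_7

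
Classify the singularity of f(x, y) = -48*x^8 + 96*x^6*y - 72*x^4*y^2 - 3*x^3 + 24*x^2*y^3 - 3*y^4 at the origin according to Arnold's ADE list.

The Hessian of f at 0 is [[0, 0], [0, 0]] with rank 0, so corank 2. A Groebner basis of the Jacobian ideal J(f) in C{x,y} is {y^3, x^2}; counting standard monomials gives mu = 6. Corank 2; j^3 = -3*x^3 is a perfect cube, so E-series; the 4-jet and mu = 6 give E_6.

E6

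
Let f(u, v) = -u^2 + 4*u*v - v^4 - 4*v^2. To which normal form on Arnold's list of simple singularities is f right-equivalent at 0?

The Hessian of f at 0 has rank 1. Corank 1: A-series; mu = 3 gives A_3.

A_{3}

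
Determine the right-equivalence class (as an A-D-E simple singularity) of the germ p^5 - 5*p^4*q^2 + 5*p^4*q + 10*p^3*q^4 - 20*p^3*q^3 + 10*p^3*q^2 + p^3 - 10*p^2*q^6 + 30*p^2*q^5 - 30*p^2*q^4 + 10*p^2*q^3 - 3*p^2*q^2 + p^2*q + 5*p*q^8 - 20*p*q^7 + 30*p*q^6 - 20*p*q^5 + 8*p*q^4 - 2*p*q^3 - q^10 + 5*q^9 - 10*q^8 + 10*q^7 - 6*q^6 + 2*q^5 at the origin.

D_6

The Hessian of f at 0 has rank 0. Corank 2; j^3 = p^2*(p + q) has shape L^2 M (L != M), so D-series; mu = 6 gives D_6.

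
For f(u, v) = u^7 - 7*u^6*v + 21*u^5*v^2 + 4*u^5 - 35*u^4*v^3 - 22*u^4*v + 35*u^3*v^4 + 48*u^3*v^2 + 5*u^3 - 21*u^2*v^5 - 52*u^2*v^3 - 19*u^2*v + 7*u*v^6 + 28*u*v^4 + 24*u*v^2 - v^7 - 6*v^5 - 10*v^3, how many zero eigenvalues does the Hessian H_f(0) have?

2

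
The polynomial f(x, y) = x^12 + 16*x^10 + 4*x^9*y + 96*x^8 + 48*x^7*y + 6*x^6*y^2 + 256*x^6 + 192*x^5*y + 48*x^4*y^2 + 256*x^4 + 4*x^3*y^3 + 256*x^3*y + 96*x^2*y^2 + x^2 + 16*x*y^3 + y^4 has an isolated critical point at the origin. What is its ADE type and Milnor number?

Type A3, Milnor number mu = 3.

The Hessian of f at 0 has rank 1. Corank 1: A-series; mu = 3 gives A_3.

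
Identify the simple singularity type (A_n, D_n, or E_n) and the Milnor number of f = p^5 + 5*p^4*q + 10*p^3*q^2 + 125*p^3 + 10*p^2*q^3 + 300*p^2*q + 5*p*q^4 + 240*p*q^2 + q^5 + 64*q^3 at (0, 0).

Type E_{8}, Milnor number mu = 8.

The Hessian of f at 0 is [[0, 0], [0, 0]] with rank 0, so corank 2. A Groebner basis of the Jacobian ideal J(f) in C{p,q} is {q^5, p*q^3 + 17*q^4/20, p^2 + 8*p*q/5 + 16*q^2/25}; counting standard monomials gives mu = 8. Corank 2; j^3 = (5*p + 4*q)^3 is a perfect cube, so E-series; the 5-jet and mu = 8 give E_8.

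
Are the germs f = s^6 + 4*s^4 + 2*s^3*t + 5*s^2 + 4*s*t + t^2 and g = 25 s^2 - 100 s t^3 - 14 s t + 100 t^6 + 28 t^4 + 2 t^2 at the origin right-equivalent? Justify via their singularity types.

Yes.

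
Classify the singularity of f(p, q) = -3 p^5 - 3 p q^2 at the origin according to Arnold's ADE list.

The Hessian of f at 0 is [[0, 0], [0, 0]] with rank 0, so corank 2. A Groebner basis of the Jacobian ideal J(f) in C{p,q} is {p^4 + q^2/5, q^3, p*q}; counting standard monomials gives mu = 6. Corank 2; j^3 = -3*p*q^2 has shape L^2 M (L != M), so D-series; mu = 6 gives D_6.

D6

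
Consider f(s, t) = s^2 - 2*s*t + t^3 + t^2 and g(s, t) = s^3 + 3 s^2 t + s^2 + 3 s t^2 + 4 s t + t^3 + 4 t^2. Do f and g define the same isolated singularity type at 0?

Yes.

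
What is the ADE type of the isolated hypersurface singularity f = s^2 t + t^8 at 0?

D9

The Hessian of f at 0 has rank 0. Corank 2; j^3 = s^2*t has shape L^2 M (L != M), so D-series; mu = 9 gives D_9.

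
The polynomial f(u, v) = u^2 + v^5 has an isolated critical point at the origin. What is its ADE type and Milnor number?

Type A4, Milnor number mu = 4.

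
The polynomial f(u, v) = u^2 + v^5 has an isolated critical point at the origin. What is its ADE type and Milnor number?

The Hessian of f at 0 has rank 1. Corank 1: A-series; mu = 4 gives A_4.

Type A_4, Milnor number mu = 4.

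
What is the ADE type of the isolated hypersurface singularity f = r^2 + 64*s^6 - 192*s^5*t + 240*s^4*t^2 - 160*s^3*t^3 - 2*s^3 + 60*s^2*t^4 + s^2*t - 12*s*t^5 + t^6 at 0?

D7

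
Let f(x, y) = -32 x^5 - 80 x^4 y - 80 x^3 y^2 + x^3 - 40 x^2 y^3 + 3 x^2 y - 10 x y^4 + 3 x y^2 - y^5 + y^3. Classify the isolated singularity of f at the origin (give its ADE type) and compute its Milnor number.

The Hessian of f at 0 is [[0, 0], [0, 0]] with rank 0, so corank 2. A Groebner basis of the Jacobian ideal J(f) in C{x,y} is {y^5, x*y^3 + 7*y^4/8, x^2 + 2*x*y + y^2}; counting standard monomials gives mu = 8. Corank 2; j^3 = (x + y)^3 is a perfect cube, so E-series; the 5-jet and mu = 8 give E_8.

Type E_8, Milnor number mu = 8.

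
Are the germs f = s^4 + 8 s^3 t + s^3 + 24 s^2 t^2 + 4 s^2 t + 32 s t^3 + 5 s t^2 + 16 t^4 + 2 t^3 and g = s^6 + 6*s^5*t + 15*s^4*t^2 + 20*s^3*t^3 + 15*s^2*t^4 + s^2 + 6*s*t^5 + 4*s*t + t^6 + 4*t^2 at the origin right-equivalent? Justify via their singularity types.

The Hessian of f at 0 has rank 0. Corank 2; j^3 = (s + t)^2*(s + 2*t) has shape L^2 M (L != M), so D-series; mu = 5 gives D_5. The Hessian of g at 0 has rank 1. Corank 1: A-series; mu = 5 gives A_5. f is D_5 but g is A_5, hence not right-equivalent.

No.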